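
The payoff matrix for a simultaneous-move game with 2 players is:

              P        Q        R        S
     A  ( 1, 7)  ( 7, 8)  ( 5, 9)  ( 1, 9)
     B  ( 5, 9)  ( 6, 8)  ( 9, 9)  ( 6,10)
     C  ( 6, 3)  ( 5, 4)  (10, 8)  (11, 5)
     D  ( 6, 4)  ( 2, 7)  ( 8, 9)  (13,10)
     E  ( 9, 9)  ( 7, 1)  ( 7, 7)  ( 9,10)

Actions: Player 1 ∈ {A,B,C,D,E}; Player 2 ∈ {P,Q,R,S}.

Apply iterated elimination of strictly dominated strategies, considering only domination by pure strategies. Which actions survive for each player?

IESDS → P1:{C,D} P2:{R,S}

P2 drop P (S beats it: A:9>7 B:10>9 C:5>3 D:10>4 E:10>9)
P2 drop Q (R beats it: A:9>8 B:9>8 C:8>4 D:9>7 E:7>1)
P1 drop A (B beats it: R:9>5 S:6>1)
P1 drop B (C beats it: R:10>9 S:11>6)
P1 drop E (C beats it: R:10>7 S:11>9)
P1→{C,D} P2→{R,S}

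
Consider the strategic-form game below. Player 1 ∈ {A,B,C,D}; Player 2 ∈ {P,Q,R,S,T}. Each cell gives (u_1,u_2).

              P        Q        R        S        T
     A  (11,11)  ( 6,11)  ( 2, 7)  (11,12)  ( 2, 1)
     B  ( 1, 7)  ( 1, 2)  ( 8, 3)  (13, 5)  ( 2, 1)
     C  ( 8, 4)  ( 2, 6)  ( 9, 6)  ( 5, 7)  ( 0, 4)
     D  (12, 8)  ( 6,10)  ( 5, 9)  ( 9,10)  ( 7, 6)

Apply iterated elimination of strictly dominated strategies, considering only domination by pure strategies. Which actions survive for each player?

P2 drop R (S beats it: A:12>7 B:5>3 C:7>6 D:10>9)
P1 drop C (A beats it: P:11>8 Q:6>2 S:11>5 T:2>0)
P2 drop T (P beats it: A:11>1 B:7>1 D:8>6)
P1→{A,B,D} P2→{P,Q,S}

Survivors P1:{A,B,D} P2:{P,Q,S}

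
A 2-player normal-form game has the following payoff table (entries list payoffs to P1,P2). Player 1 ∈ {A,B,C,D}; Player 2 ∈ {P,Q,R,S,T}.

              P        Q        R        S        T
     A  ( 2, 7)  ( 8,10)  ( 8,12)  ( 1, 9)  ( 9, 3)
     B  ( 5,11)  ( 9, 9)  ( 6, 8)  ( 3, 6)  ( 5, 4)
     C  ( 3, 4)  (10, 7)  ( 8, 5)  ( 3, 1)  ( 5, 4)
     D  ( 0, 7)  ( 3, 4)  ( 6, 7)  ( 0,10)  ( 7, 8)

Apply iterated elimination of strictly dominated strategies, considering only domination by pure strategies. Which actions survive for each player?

Survivors P1:{A,B,C} P2:{P,Q,R}

P1 drop D (A beats it: P:2>0 Q:8>3 R:8>6 S:1>0 T:9>7)
P2 drop S (Q beats it: A:10>9 B:9>6 C:7>1)
P2 drop T (Q beats it: A:10>3 B:9>4 C:7>4)
P1→{A,B,C} P2→{P,Q,R}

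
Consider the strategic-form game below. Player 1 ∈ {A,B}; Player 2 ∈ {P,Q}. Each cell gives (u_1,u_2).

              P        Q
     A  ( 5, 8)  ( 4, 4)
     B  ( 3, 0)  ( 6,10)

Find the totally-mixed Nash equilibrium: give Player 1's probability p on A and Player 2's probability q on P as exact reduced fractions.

P1 indiff ⇒ q·5+(1-q)·4 = q·3+(1-q)·6 ⇒ q(2) = (1-q)(2) ⇒ q = 1/2
P2 indiff ⇒ p·8+(1-p)·0 = p·4+(1-p)·10 ⇒ p(4) = (1-p)(10) ⇒ p = 5/7

p=5/7, q=1/2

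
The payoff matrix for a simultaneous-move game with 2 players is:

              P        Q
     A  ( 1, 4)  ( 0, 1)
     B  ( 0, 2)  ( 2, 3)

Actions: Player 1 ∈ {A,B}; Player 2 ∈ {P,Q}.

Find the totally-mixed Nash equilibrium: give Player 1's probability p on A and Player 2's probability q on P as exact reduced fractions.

p=1/4, q=2/3

P1 indiff ⇒ q·1+(1-q)·0 = q·0+(1-q)·2 ⇒ q(1) = (1-q)(2) ⇒ q = 2/3
P2 indiff ⇒ p·4+(1-p)·2 = p·1+(1-p)·3 ⇒ p(3) = (1-p)(1) ⇒ p = 1/4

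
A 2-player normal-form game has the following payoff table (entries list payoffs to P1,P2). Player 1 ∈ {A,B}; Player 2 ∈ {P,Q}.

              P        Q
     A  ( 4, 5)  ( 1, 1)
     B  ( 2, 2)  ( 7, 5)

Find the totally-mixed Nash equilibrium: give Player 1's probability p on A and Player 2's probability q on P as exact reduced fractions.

p=3/7, q=3/4

P1 indiff ⇒ q·4+(1-q)·1 = q·2+(1-q)·7 ⇒ q(2) = (1-q)(6) ⇒ q = 3/4
P2 indiff ⇒ p·5+(1-p)·2 = p·1+(1-p)·5 ⇒ p(4) = (1-p)(3) ⇒ p = 3/7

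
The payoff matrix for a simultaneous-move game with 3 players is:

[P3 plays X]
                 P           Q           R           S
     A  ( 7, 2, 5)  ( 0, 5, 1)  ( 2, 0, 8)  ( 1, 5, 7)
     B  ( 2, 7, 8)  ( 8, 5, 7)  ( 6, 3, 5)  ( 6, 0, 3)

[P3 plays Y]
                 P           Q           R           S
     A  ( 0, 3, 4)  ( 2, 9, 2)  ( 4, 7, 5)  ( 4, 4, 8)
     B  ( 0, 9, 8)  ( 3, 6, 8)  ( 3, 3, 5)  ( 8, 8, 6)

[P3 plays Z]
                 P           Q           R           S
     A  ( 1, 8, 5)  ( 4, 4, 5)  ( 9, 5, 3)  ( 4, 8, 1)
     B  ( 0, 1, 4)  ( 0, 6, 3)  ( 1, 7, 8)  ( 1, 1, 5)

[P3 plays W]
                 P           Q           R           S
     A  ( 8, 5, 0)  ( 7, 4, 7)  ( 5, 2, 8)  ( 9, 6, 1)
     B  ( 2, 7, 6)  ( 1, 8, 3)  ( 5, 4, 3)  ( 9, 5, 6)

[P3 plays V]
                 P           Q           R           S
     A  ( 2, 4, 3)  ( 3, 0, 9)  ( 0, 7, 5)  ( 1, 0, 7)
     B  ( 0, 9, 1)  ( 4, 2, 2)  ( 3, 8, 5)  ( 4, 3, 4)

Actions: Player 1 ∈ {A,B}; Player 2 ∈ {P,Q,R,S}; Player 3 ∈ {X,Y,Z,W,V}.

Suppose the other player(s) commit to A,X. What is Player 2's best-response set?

u_2(P vs A,X) = 2
u_2(Q vs A,X) = 5
u_2(R vs A,X) = 0
u_2(S vs A,X) = 5
max payoff 5 at {Q,S}

BR_2 = {Q,S}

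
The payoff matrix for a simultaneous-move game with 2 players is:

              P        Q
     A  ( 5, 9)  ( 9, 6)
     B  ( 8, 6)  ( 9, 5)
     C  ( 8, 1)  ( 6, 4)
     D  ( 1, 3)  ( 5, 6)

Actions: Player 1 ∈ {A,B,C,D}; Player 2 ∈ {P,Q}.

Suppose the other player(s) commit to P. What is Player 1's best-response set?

P1 best: {B,C}

u_1(A vs P) = 5
u_1(B vs P) = 8
u_1(C vs P) = 8
u_1(D vs P) = 1
max payoff 8 at {B,C}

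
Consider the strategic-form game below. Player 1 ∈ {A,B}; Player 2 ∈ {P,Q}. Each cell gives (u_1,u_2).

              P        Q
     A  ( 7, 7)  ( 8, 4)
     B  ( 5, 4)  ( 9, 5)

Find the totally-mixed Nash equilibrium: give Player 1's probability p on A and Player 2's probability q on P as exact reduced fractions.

P1 indiff ⇒ q·7+(1-q)·8 = q·5+(1-q)·9 ⇒ q(2) = (1-q)(1) ⇒ q = 1/3
P2 indiff ⇒ p·7+(1-p)·4 = p·4+(1-p)·5 ⇒ p(3) = (1-p)(1) ⇒ p = 1/4

p=1/4, q=1/3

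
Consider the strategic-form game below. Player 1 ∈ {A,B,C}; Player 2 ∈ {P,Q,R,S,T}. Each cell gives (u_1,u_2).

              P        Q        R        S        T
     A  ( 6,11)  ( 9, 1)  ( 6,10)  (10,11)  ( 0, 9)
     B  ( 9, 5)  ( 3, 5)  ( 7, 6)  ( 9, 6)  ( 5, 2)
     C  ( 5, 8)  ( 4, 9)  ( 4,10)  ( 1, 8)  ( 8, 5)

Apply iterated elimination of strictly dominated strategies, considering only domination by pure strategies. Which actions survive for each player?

IESDS → P1:{A,B} P2:{P,R,S}

P2 drop Q (R beats it: A:10>1 B:6>5 C:10>9)
P2 drop T (P beats it: A:11>9 B:5>2 C:8>5)
P1 drop C (A beats it: P:6>5 R:6>4 S:10>1)
P1→{A,B} P2→{P,R,S}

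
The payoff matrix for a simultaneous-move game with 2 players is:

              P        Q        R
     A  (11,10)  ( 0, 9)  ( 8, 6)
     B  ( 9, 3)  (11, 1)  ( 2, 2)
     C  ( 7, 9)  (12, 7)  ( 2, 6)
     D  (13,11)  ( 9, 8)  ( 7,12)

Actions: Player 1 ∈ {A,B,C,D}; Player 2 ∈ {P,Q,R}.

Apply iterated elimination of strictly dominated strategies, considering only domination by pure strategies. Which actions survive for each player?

Survivors P1:{A,D} P2:{P,R}

P2 drop Q (P beats it: A:10>9 B:3>1 C:9>7 D:11>8)
P1 drop B (A beats it: P:11>9 R:8>2)
P1 drop C (A beats it: P:11>7 R:8>2)
P1→{A,D} P2→{P,R}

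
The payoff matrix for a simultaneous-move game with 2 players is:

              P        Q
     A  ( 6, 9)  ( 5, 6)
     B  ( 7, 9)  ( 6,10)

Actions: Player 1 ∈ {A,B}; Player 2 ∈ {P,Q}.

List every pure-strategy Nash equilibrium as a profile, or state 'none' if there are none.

PSNE = {(B,Q)}

(A,P): not NE [P1→B gives 7>6]
(A,Q): not NE [P1→B gives 6>5; P2→P gives 9>6]
(B,P): not NE [P2→Q gives 10>9]
(B,Q): NE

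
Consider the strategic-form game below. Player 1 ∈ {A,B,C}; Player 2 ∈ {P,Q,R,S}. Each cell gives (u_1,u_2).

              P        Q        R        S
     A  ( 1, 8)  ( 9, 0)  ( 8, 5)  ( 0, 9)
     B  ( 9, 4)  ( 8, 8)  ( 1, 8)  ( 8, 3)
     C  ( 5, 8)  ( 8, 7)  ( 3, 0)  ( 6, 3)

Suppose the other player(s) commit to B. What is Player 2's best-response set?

argmax u_2 = {Q,R}

u_2(P vs B) = 4
u_2(Q vs B) = 8
u_2(R vs B) = 8
u_2(S vs B) = 3
max payoff 8 at {Q,R}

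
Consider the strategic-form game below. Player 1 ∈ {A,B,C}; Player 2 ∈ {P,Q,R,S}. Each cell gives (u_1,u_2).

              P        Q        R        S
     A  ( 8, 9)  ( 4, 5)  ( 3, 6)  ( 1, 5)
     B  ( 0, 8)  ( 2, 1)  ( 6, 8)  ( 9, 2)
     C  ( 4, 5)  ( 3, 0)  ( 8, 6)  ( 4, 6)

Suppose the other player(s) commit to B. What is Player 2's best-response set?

u_2(P vs B) = 8
u_2(Q vs B) = 1
u_2(R vs B) = 8
u_2(S vs B) = 2
max payoff 8 at {P,R}

argmax u_2 = {P,R}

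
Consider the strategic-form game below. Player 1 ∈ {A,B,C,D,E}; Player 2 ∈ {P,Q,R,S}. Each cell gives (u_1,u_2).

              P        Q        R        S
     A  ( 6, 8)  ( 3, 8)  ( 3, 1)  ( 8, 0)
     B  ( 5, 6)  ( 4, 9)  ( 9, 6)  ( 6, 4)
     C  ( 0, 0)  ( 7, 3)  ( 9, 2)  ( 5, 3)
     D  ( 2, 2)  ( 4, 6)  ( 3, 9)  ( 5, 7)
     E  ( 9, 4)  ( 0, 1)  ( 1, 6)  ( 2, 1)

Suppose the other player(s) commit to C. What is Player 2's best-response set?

argmax u_2 = {Q,S}

u_2(P vs C) = 0
u_2(Q vs C) = 3
u_2(R vs C) = 2
u_2(S vs C) = 3
max payoff 3 at {Q,S}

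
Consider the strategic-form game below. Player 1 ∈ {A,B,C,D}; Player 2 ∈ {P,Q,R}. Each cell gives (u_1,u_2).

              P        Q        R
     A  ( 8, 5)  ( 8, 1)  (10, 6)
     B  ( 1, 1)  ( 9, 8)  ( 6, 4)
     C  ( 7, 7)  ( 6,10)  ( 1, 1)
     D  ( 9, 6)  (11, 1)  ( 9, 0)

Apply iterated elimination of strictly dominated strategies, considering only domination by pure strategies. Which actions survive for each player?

IESDS → P1:{A,D} P2:{P,R}

P1 drop B (D beats it: P:9>1 Q:11>9 R:9>6)
P1 drop C (A beats it: P:8>7 Q:8>6 R:10>1)
P2 drop Q (P beats it: A:5>1 D:6>1)
P1→{A,D} P2→{P,R}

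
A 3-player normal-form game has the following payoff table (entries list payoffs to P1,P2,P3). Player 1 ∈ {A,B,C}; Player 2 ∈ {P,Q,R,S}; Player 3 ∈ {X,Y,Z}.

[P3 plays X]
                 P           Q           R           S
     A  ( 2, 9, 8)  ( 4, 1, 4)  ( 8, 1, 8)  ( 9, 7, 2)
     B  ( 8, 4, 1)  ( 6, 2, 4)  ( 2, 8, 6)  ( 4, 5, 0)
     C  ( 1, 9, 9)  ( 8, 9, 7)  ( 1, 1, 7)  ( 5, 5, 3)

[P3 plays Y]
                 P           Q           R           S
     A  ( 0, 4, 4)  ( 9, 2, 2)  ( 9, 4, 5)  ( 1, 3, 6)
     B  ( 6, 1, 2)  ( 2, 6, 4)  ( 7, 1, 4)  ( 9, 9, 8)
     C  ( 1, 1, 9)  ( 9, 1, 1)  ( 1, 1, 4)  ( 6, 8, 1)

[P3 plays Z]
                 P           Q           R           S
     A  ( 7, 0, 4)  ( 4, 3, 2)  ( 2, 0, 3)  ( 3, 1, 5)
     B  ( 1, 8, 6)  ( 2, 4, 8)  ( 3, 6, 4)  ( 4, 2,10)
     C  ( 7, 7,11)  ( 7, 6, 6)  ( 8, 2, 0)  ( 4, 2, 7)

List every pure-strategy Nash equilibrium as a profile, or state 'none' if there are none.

Nash profiles: (C,P,Z), (C,Q,X)

(A,P,X): not NE [P1→B gives 8>2]
(A,P,Y): not NE [P1→B gives 6>0; P3→X gives 8>4]
(A,P,Z): not NE [P2→Q gives 3>0; P3→X gives 8>4]
(A,Q,X): not NE [P1→C gives 8>4; P2→P gives 9>1]
(A,Q,Y): not NE [P2→R gives 4>2; P3→X gives 4>2]
(A,Q,Z): not NE [P1→C gives 7>4; P3→X gives 4>2]
(A,R,X): not NE [P2→P gives 9>1]
(A,R,Y): not NE [P3→X gives 8>5]
(A,R,Z): not NE [P1→C gives 8>2; P2→Q gives 3>0; P3→X gives 8>3]
(A,S,X): not NE [P2→P gives 9>7; P3→Y gives 6>2]
(A,S,Y): not NE [P1→B gives 9>1; P2→R gives 4>3]
(A,S,Z): not NE [P1→C gives 4>3; P2→Q gives 3>1; P3→Y gives 6>5]
(B,P,X): not NE [P2→R gives 8>4; P3→Z gives 6>1]
(B,P,Y): not NE [P2→S gives 9>1; P3→Z gives 6>2]
(B,P,Z): not NE [P1→C gives 7>1]
(B,Q,X): not NE [P1→C gives 8>6; P2→R gives 8>2; P3→Z gives 8>4]
(B,Q,Y): not NE [P1→C gives 9>2; P2→S gives 9>6; P3→Z gives 8>4]
(B,Q,Z): not NE [P1→C gives 7>2; P2→P gives 8>4]
(B,R,X): not NE [P1→A gives 8>2]
(B,R,Y): not NE [P1→A gives 9>7; P2→S gives 9>1; P3→X gives 6>4]
(B,R,Z): not NE [P1→C gives 8>3; P2→P gives 8>6; P3→X gives 6>4]
(B,S,X): not NE [P1→A gives 9>4; P2→R gives 8>5; P3→Z gives 10>0]
(B,S,Y): not NE [P3→Z gives 10>8]
(B,S,Z): not NE [P2→P gives 8>2]
(C,P,X): not NE [P1→B gives 8>1; P3→Z gives 11>9]
(C,P,Y): not NE [P1→B gives 6>1; P2→S gives 8>1; P3→Z gives 11>9]
(C,P,Z): NE
(C,Q,X): NE
(C,Q,Y): not NE [P2→S gives 8>1; P3→X gives 7>1]
(C,Q,Z): not NE [P2→P gives 7>6; P3→X gives 7>6]
(C,R,X): not NE [P1→A gives 8>1; P2→Q gives 9>1]
(C,R,Y): not NE [P1→A gives 9>1; P2→S gives 8>1; P3→X gives 7>4]
(C,R,Z): not NE [P2→P gives 7>2; P3→X gives 7>0]
(C,S,X): not NE [P1→A gives 9>5; P2→Q gives 9>5; P3→Z gives 7>3]
(C,S,Y): not NE [P1→B gives 9>6; P3→Z gives 7>1]
(C,S,Z): not NE [P2→P gives 7>2]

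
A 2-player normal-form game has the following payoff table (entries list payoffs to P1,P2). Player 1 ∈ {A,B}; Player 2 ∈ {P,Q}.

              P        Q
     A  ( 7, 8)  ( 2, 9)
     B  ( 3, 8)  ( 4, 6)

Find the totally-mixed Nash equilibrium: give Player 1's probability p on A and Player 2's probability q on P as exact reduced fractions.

(p,q) = (2/3, 1/3)

P1 indiff ⇒ q·7+(1-q)·2 = q·3+(1-q)·4 ⇒ q(4) = (1-q)(2) ⇒ q = 1/3
P2 indiff ⇒ p·8+(1-p)·8 = p·9+(1-p)·6 ⇒ p(-1) = (1-p)(-2) ⇒ p = 2/3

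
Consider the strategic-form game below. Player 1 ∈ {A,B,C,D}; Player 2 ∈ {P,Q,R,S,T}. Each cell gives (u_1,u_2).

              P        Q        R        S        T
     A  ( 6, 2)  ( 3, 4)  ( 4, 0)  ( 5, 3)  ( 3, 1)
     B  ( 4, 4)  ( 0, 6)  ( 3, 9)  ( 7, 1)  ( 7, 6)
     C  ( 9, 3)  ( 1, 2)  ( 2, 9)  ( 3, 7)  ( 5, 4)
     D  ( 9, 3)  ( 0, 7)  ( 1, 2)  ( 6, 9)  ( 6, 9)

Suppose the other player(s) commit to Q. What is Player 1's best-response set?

argmax u_1 = {A}

u_1(A vs Q) = 3
u_1(B vs Q) = 0
u_1(C vs Q) = 1
u_1(D vs Q) = 0
max payoff 3 at {A}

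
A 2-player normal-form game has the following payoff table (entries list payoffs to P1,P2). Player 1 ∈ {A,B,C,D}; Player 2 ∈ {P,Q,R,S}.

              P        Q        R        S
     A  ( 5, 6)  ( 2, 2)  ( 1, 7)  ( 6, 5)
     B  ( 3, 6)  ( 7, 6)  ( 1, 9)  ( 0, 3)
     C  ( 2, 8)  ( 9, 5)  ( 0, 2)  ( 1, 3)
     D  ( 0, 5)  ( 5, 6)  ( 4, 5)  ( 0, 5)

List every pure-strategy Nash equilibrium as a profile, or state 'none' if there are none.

(A,P): not NE [P2→R gives 7>6]
(A,Q): not NE [P1→C gives 9>2; P2→R gives 7>2]
(A,R): not NE [P1→D gives 4>1]
(A,S): not NE [P2→R gives 7>5]
(B,P): not NE [P1→A gives 5>3; P2→R gives 9>6]
(B,Q): not NE [P1→C gives 9>7; P2→R gives 9>6]
(B,R): not NE [P1→D gives 4>1]
(B,S): not NE [P1→A gives 6>0; P2→R gives 9>3]
(C,P): not NE [P1→A gives 5>2]
(C,Q): not NE [P2→P gives 8>5]
(C,R): not NE [P1→D gives 4>0; P2→P gives 8>2]
(C,S): not NE [P1→A gives 6>1; P2→P gives 8>3]
(D,P): not NE [P1→A gives 5>0; P2→Q gives 6>5]
(D,Q): not NE [P1→C gives 9>5]
(D,R): not NE [P2→Q gives 6>5]
(D,S): not NE [P1→A gives 6>0; P2→Q gives 6>5]

PSNE: ∅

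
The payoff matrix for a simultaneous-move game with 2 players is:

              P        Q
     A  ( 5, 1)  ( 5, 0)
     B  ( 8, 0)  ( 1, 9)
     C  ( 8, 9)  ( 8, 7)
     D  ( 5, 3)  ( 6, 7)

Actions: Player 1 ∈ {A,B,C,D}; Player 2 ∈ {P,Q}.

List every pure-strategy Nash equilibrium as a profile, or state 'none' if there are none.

Nash profiles: (C,P)

(A,P): not NE [P1→C gives 8>5]
(A,Q): not NE [P1→C gives 8>5; P2→P gives 1>0]
(B,P): not NE [P2→Q gives 9>0]
(B,Q): not NE [P1→C gives 8>1]
(C,P): NE
(C,Q): not NE [P2→P gives 9>7]
(D,P): not NE [P1→C gives 8>5; P2→Q gives 7>3]
(D,Q): not NE [P1→C gives 8>6]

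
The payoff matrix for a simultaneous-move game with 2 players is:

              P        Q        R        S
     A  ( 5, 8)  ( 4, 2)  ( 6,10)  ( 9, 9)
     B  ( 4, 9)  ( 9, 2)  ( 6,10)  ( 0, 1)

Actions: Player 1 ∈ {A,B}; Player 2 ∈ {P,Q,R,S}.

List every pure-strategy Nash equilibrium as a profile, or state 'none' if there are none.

PSNE = {(A,R), (B,R)}

(A,P): not NE [P2→R gives 10>8]
(A,Q): not NE [P1→B gives 9>4; P2→R gives 10>2]
(A,R): NE
(A,S): not NE [P2→R gives 10>9]
(B,P): not NE [P1→A gives 5>4; P2→R gives 10>9]
(B,Q): not NE [P2→R gives 10>2]
(B,R): NE
(B,S): not NE [P1→A gives 9>0; P2→R gives 10>1]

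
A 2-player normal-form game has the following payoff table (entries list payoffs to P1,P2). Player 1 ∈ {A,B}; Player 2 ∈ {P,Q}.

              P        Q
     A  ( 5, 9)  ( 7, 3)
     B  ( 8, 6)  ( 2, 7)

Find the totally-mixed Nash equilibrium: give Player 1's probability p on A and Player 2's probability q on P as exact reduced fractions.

P1 indiff ⇒ q·5+(1-q)·7 = q·8+(1-q)·2 ⇒ q(-3) = (1-q)(-5) ⇒ q = 5/8
P2 indiff ⇒ p·9+(1-p)·6 = p·3+(1-p)·7 ⇒ p(6) = (1-p)(1) ⇒ p = 1/7

p=1/7, q=5/8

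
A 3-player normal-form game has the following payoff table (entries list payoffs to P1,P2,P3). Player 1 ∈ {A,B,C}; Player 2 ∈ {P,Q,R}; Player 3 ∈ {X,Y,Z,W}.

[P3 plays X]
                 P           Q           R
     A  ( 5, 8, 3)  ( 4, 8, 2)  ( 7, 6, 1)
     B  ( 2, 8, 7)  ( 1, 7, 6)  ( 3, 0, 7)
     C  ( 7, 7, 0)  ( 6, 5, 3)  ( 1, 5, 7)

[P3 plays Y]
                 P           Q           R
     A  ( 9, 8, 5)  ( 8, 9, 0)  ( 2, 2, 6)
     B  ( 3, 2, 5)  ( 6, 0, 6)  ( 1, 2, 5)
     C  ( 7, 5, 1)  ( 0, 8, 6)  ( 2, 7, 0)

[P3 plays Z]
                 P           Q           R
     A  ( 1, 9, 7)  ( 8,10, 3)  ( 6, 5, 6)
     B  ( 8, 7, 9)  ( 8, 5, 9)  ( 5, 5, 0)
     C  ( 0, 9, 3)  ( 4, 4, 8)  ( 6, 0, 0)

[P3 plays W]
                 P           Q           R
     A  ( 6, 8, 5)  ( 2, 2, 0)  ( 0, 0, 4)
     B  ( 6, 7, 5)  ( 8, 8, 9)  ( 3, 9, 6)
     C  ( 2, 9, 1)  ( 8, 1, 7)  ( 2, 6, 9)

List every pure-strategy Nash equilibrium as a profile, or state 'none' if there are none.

Nash profiles: (A,Q,Z), (B,P,Z)

(A,P,X): not NE [P1→C gives 7>5; P3→Z gives 7>3]
(A,P,Y): not NE [P2→Q gives 9>8; P3→Z gives 7>5]
(A,P,Z): not NE [P1→B gives 8>1; P2→Q gives 10>9]
(A,P,W): not NE [P3→Z gives 7>5]
(A,Q,X): not NE [P1→C gives 6>4; P3→Z gives 3>2]
(A,Q,Y): not NE [P3→Z gives 3>0]
(A,Q,Z): NE
(A,Q,W): not NE [P1→C gives 8>2; P2→P gives 8>2; P3→Z gives 3>0]
(A,R,X): not NE [P2→Q gives 8>6; P3→Z gives 6>1]
(A,R,Y): not NE [P2→Q gives 9>2]
(A,R,Z): not NE [P2→Q gives 10>5]
(A,R,W): not NE [P1→B gives 3>0; P2→P gives 8>0; P3→Z gives 6>4]
(B,P,X): not NE [P1→C gives 7>2; P3→Z gives 9>7]
(B,P,Y): not NE [P1→A gives 9>3; P3→Z gives 9>5]
(B,P,Z): NE
(B,P,W): not NE [P2→R gives 9>7; P3→Z gives 9>5]
(B,Q,X): not NE [P1→C gives 6>1; P2→P gives 8>7; P3→W gives 9>6]
(B,Q,Y): not NE [P1→A gives 8>6; P2→R gives 2>0; P3→W gives 9>6]
(B,Q,Z): not NE [P2→P gives 7>5]
(B,Q,W): not NE [P2→R gives 9>8]
(B,R,X): not NE [P1→A gives 7>3; P2→P gives 8>0]
(B,R,Y): not NE [P1→C gives 2>1; P3→X gives 7>5]
(B,R,Z): not NE [P1→C gives 6>5; P2→P gives 7>5; P3→X gives 7>0]
(B,R,W): not NE [P3→X gives 7>6]
(C,P,X): not NE [P3→Z gives 3>0]
(C,P,Y): not NE [P1→A gives 9>7; P2→Q gives 8>5; P3→Z gives 3>1]
(C,P,Z): not NE [P1→B gives 8>0]
(C,P,W): not NE [P1→B gives 6>2; P3→Z gives 3>1]
(C,Q,X): not NE [P2→P gives 7>5; P3→Z gives 8>3]
(C,Q,Y): not NE [P1→A gives 8>0; P3→Z gives 8>6]
(C,Q,Z): not NE [P1→B gives 8>4; P2→P gives 9>4]
(C,Q,W): not NE [P2→P gives 9>1; P3→Z gives 8>7]
(C,R,X): not NE [P1→A gives 7>1; P2→P gives 7>5; P3→W gives 9>7]
(C,R,Y): not NE [P2→Q gives 8>7; P3→W gives 9>0]
(C,R,Z): not NE [P2→P gives 9>0; P3→W gives 9>0]
(C,R,W): not NE [P1→B gives 3>2; P2→P gives 9>6]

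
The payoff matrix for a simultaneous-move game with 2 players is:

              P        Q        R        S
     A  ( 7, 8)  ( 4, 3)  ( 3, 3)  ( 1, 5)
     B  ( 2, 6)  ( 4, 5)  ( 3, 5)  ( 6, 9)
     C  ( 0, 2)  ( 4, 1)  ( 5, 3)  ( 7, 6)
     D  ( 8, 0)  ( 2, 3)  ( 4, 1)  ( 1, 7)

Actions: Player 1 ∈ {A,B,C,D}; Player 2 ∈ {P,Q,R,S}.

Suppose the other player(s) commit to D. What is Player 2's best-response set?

argmax u_2 = {S}

u_2(P vs D) = 0
u_2(Q vs D) = 3
u_2(R vs D) = 1
u_2(S vs D) = 7
max payoff 7 at {S}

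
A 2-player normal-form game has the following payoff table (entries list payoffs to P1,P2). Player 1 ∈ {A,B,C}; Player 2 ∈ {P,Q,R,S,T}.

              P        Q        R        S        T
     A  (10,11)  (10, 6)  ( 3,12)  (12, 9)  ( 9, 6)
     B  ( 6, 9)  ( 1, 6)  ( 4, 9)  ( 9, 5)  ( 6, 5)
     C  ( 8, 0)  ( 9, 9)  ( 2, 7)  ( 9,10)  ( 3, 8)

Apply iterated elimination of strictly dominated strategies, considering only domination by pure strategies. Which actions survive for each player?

P1 drop C (A beats it: P:10>8 Q:10>9 R:3>2 S:12>9 T:9>3)
P2 drop Q (P beats it: A:11>6 B:9>6)
P2 drop S (P beats it: A:11>9 B:9>5)
P2 drop T (P beats it: A:11>6 B:9>5)
P1→{A,B} P2→{P,R}

Remaining: P1:{A,B} P2:{P,R}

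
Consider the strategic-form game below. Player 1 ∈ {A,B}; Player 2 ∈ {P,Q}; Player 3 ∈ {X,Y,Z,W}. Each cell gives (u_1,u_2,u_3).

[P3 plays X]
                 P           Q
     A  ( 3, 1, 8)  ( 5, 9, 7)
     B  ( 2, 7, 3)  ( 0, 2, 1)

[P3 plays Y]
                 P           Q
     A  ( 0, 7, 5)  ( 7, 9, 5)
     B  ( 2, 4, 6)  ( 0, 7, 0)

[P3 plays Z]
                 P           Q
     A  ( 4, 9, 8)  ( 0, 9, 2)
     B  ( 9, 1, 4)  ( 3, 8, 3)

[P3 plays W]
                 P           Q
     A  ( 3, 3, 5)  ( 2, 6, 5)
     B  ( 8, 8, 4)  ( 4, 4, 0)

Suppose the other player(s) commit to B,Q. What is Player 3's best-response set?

BR_3 = {Z}

u_3(X vs B,Q) = 1
u_3(Y vs B,Q) = 0
u_3(Z vs B,Q) = 3
u_3(W vs B,Q) = 0
max payoff 3 at {Z}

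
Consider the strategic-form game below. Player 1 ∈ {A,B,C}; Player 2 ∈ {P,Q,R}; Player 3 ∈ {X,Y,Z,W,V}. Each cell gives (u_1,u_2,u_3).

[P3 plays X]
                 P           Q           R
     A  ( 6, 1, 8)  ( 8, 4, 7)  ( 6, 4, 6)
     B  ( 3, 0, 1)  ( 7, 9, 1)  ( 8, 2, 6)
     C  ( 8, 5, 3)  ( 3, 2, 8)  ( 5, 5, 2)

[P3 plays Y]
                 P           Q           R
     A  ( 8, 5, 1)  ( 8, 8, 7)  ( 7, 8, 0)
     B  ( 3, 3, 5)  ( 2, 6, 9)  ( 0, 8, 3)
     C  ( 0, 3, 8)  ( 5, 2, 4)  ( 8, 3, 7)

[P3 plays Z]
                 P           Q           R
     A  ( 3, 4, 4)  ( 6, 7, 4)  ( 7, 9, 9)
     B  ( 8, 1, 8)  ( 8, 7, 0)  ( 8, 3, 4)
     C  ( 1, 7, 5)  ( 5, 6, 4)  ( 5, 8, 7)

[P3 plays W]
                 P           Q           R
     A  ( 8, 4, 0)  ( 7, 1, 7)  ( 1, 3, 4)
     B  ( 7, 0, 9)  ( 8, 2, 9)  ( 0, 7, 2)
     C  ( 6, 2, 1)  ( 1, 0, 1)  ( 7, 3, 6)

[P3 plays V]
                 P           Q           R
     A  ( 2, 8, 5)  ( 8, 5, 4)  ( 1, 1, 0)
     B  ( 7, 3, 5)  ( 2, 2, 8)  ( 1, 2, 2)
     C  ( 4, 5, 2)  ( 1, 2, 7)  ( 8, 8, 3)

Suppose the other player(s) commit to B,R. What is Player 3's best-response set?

u_3(X vs B,R) = 6
u_3(Y vs B,R) = 3
u_3(Z vs B,R) = 4
u_3(W vs B,R) = 2
u_3(V vs B,R) = 2
max payoff 6 at {X}

BR_3 = {X}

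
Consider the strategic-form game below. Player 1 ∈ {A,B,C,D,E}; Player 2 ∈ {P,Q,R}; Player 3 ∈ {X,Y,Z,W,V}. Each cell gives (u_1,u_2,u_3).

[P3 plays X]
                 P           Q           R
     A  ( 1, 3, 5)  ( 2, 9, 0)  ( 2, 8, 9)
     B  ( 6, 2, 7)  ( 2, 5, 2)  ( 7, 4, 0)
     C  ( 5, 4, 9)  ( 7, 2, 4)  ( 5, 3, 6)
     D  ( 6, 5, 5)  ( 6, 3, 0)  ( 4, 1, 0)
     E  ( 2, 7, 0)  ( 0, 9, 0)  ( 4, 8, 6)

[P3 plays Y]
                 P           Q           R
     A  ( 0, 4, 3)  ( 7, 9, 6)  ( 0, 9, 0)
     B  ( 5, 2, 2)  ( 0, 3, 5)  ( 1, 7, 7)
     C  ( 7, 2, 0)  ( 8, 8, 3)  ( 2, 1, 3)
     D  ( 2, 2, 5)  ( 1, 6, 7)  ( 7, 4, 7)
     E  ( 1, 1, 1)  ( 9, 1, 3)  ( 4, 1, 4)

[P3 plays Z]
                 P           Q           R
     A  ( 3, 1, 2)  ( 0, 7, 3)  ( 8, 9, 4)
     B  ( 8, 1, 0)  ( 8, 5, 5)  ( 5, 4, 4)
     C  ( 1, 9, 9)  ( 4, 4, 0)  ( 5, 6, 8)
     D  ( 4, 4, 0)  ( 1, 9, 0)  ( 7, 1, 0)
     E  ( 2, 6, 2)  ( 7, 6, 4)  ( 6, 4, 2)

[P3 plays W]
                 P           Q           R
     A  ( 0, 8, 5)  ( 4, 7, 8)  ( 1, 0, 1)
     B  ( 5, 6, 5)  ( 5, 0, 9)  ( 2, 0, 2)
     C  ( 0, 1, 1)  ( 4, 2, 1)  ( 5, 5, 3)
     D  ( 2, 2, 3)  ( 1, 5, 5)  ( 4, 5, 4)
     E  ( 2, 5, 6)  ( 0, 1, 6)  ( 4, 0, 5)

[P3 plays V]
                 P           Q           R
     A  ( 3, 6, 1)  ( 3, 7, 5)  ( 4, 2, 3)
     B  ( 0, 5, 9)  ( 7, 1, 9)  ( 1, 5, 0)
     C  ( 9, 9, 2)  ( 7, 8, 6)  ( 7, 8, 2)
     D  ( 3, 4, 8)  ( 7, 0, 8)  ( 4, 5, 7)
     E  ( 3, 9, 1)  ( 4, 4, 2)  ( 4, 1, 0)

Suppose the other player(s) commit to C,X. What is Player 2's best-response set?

u_2(P vs C,X) = 4
u_2(Q vs C,X) = 2
u_2(R vs C,X) = 3
max payoff 4 at {P}

P2 best: {P}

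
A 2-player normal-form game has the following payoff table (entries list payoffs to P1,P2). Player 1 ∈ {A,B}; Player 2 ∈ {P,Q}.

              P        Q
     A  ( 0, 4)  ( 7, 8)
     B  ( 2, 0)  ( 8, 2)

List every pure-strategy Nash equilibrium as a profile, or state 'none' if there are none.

NE set: (B,Q)

(A,P): not NE [P1→B gives 2>0; P2→Q gives 8>4]
(A,Q): not NE [P1→B gives 8>7]
(B,P): not NE [P2→Q gives 2>0]
(B,Q): NE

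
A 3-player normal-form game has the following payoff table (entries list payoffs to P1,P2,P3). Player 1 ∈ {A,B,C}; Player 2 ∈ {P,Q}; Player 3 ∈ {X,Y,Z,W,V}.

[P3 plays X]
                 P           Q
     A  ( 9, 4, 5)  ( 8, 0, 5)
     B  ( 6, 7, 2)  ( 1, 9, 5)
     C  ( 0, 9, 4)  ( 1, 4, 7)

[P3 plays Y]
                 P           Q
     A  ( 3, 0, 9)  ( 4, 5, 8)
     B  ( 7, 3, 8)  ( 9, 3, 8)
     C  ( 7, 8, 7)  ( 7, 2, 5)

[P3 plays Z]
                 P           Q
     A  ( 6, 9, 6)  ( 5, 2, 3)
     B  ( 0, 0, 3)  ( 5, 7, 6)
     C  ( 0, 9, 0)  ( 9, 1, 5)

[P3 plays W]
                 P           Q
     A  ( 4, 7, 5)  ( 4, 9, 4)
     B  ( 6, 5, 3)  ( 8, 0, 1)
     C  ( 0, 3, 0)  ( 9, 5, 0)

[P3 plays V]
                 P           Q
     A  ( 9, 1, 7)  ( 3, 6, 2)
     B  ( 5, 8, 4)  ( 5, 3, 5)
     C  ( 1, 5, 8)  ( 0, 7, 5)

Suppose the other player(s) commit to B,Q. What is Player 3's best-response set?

BR_3 = {Y}

u_3(X vs B,Q) = 5
u_3(Y vs B,Q) = 8
u_3(Z vs B,Q) = 6
u_3(W vs B,Q) = 1
u_3(V vs B,Q) = 5
max payoff 8 at {Y}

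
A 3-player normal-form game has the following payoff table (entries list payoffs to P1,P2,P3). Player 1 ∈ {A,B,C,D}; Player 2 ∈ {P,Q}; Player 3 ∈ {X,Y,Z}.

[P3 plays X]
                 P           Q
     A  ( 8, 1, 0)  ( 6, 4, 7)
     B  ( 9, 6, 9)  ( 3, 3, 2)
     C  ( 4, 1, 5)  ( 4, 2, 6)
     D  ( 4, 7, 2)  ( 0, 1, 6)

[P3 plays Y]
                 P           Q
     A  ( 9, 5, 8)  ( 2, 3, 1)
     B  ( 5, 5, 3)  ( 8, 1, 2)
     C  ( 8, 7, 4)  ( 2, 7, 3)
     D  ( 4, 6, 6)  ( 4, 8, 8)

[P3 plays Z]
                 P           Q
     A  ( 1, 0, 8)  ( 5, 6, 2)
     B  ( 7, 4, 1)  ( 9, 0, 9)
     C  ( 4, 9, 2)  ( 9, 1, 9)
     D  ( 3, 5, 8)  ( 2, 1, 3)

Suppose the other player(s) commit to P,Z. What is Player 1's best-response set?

u_1(A vs P,Z) = 1
u_1(B vs P,Z) = 7
u_1(C vs P,Z) = 4
u_1(D vs P,Z) = 3
max payoff 7 at {B}

BR_1 = {B}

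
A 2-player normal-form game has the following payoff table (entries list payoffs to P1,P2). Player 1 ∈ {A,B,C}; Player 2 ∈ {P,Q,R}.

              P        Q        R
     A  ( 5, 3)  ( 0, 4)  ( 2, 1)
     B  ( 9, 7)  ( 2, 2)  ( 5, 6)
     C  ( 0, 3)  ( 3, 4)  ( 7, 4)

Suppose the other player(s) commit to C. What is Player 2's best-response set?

u_2(P vs C) = 3
u_2(Q vs C) = 4
u_2(R vs C) = 4
max payoff 4 at {Q,R}

BR_2 = {Q,R}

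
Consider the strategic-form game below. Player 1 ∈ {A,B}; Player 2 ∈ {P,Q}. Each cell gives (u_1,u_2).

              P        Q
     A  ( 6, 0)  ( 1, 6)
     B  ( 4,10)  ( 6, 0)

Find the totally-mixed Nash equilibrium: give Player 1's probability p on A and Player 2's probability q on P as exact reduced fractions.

P1 indiff ⇒ q·6+(1-q)·1 = q·4+(1-q)·6 ⇒ q(2) = (1-q)(5) ⇒ q = 5/7
P2 indiff ⇒ p·0+(1-p)·10 = p·6+(1-p)·0 ⇒ p(-6) = (1-p)(-10) ⇒ p = 5/8

P1 mixes 5/8 on A; P2 mixes 5/7 on P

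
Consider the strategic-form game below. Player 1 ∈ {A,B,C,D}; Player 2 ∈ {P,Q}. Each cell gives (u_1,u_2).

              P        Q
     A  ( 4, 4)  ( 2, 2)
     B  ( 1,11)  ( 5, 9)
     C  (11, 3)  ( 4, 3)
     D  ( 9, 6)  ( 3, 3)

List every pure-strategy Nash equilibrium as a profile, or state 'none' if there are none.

PSNE = {(C,P)}

(A,P): not NE [P1→C gives 11>4]
(A,Q): not NE [P1→B gives 5>2; P2→P gives 4>2]
(B,P): not NE [P1→C gives 11>1]
(B,Q): not NE [P2→P gives 11>9]
(C,P): NE
(C,Q): not NE [P1→B gives 5>4]
(D,P): not NE [P1→C gives 11>9]
(D,Q): not NE [P1→B gives 5>3; P2→P gives 6>3]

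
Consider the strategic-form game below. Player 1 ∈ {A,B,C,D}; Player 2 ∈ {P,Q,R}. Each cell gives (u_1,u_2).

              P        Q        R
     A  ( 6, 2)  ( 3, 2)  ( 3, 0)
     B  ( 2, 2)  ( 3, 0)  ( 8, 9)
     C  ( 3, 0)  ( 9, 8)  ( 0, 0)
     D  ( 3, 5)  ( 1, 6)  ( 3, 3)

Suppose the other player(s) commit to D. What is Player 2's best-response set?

u_2(P vs D) = 5
u_2(Q vs D) = 6
u_2(R vs D) = 3
max payoff 6 at {Q}

argmax u_2 = {Q}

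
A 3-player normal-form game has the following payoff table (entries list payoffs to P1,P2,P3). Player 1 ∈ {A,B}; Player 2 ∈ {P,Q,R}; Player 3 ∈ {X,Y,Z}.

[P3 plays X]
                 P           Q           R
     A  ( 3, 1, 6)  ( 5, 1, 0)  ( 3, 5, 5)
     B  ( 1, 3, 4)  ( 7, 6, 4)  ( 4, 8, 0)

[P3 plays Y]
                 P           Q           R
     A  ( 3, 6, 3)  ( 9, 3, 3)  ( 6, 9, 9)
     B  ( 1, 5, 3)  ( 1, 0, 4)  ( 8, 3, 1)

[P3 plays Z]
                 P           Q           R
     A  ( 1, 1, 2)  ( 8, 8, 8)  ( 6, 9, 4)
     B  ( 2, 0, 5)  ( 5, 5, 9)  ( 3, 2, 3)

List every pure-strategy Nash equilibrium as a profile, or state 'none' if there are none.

(A,P,X): not NE [P2→R gives 5>1]
(A,P,Y): not NE [P2→R gives 9>6; P3→X gives 6>3]
(A,P,Z): not NE [P1→B gives 2>1; P2→R gives 9>1; P3→X gives 6>2]
(A,Q,X): not NE [P1→B gives 7>5; P2→R gives 5>1; P3→Z gives 8>0]
(A,Q,Y): not NE [P2→R gives 9>3; P3→Z gives 8>3]
(A,Q,Z): not NE [P2→R gives 9>8]
(A,R,X): not NE [P1→B gives 4>3; P3→Y gives 9>5]
(A,R,Y): not NE [P1→B gives 8>6]
(A,R,Z): not NE [P3→Y gives 9>4]
(B,P,X): not NE [P1→A gives 3>1; P2→R gives 8>3; P3→Z gives 5>4]
(B,P,Y): not NE [P1→A gives 3>1; P3→Z gives 5>3]
(B,P,Z): not NE [P2→Q gives 5>0]
(B,Q,X): not NE [P2→R gives 8>6; P3→Z gives 9>4]
(B,Q,Y): not NE [P1→A gives 9>1; P2→P gives 5>0; P3→Z gives 9>4]
(B,Q,Z): not NE [P1→A gives 8>5]
(B,R,X): not NE [P3→Z gives 3>0]
(B,R,Y): not NE [P2→P gives 5>3; P3→Z gives 3>1]
(B,R,Z): not NE [P1→A gives 6>3; P2→Q gives 5>2]

PSNE: ∅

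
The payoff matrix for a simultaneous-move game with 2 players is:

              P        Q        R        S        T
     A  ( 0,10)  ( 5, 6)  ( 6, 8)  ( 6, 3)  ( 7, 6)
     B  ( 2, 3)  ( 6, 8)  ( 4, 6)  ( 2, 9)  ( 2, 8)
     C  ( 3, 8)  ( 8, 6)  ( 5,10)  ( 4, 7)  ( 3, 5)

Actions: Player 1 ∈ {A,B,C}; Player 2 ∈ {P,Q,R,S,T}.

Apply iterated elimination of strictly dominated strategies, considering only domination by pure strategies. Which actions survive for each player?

Remaining: P1:{A,C} P2:{P,R}

P1 drop B (C beats it: P:3>2 Q:8>6 R:5>4 S:4>2 T:3>2)
P2 drop Q (P beats it: A:10>6 C:8>6)
P2 drop S (P beats it: A:10>3 C:8>7)
P2 drop T (P beats it: A:10>6 C:8>5)
P1→{A,C} P2→{P,R}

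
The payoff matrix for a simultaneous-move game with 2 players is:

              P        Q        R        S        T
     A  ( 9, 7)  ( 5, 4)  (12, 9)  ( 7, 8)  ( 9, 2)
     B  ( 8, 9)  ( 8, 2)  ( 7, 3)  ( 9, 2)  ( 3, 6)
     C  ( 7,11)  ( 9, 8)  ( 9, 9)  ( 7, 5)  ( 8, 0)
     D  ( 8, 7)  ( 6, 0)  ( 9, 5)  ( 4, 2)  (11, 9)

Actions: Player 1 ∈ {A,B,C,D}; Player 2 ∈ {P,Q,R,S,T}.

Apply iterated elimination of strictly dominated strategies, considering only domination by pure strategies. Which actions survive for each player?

P2 drop Q (P beats it: A:7>4 B:9>2 C:11>8 D:7>0)
P2 drop S (R beats it: A:9>8 B:3>2 C:9>5 D:5>2)
P1 drop B (A beats it: P:9>8 R:12>7 T:9>3)
P1 drop C (A beats it: P:9>7 R:12>9 T:9>8)
P1→{A,D} P2→{P,R,T}

Survivors P1:{A,D} P2:{P,R,T}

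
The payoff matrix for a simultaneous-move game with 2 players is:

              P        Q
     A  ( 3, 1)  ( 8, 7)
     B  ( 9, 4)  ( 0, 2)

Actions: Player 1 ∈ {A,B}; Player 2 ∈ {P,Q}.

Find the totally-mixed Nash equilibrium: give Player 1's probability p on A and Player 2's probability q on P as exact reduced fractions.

P1 indiff ⇒ q·3+(1-q)·8 = q·9+(1-q)·0 ⇒ q(-6) = (1-q)(-8) ⇒ q = 4/7
P2 indiff ⇒ p·1+(1-p)·4 = p·7+(1-p)·2 ⇒ p(-6) = (1-p)(-2) ⇒ p = 1/4

(p,q) = (1/4, 4/7)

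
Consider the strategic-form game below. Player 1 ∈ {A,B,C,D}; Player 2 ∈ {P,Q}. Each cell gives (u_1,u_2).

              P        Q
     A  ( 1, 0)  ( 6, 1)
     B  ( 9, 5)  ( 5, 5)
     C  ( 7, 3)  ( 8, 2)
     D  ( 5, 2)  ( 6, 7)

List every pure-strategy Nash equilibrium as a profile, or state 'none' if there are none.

Nash profiles: (B,P)

(A,P): not NE [P1→B gives 9>1; P2→Q gives 1>0]
(A,Q): not NE [P1→C gives 8>6]
(B,P): NE
(B,Q): not NE [P1→C gives 8>5]
(C,P): not NE [P1→B gives 9>7]
(C,Q): not NE [P2→P gives 3>2]
(D,P): not NE [P1→B gives 9>5; P2→Q gives 7>2]
(D,Q): not NE [P1→C gives 8>6]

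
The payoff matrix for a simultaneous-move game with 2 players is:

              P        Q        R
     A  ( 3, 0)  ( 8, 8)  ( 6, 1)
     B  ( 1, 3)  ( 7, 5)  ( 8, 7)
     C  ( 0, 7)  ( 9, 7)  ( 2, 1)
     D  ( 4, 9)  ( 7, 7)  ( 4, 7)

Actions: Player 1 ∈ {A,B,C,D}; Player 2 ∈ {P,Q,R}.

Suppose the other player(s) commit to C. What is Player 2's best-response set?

BR_2 = {P,Q}

u_2(P vs C) = 7
u_2(Q vs C) = 7
u_2(R vs C) = 1
max payoff 7 at {P,Q}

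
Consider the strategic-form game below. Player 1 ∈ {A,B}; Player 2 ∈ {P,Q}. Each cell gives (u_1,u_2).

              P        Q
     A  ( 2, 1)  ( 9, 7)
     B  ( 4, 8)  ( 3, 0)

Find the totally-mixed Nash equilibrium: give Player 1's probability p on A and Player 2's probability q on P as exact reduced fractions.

P1 indiff ⇒ q·2+(1-q)·9 = q·4+(1-q)·3 ⇒ q(-2) = (1-q)(-6) ⇒ q = 3/4
P2 indiff ⇒ p·1+(1-p)·8 = p·7+(1-p)·0 ⇒ p(-6) = (1-p)(-8) ⇒ p = 4/7

p=4/7, q=3/4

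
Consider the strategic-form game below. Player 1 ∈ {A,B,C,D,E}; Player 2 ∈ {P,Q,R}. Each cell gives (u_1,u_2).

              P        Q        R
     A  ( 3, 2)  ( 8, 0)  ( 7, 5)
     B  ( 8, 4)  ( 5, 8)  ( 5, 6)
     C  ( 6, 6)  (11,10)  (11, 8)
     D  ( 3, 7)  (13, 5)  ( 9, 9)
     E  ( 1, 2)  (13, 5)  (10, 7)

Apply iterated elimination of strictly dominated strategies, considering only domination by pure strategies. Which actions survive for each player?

IESDS → P1:{C,D,E} P2:{Q,R}

P1 drop A (C beats it: P:6>3 Q:11>8 R:11>7)
P2 drop P (R beats it: B:6>4 C:8>6 D:9>7 E:7>2)
P1 drop B (C beats it: Q:11>5 R:11>5)
P1→{C,D,E} P2→{Q,R}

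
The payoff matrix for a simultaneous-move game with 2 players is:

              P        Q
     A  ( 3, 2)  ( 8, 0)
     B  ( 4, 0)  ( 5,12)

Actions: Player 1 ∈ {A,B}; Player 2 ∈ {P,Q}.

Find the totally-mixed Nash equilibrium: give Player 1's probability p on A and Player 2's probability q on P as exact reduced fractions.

P1 indiff ⇒ q·3+(1-q)·8 = q·4+(1-q)·5 ⇒ q(-1) = (1-q)(-3) ⇒ q = 3/4
P2 indiff ⇒ p·2+(1-p)·0 = p·0+(1-p)·12 ⇒ p(2) = (1-p)(12) ⇒ p = 6/7

p=6/7, q=3/4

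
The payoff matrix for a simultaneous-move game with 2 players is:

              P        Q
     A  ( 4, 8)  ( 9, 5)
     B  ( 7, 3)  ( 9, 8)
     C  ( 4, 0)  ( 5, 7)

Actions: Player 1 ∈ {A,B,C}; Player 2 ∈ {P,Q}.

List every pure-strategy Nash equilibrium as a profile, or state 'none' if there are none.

PSNE = {(B,Q)}

(A,P): not NE [P1→B gives 7>4]
(A,Q): not NE [P2→P gives 8>5]
(B,P): not NE [P2→Q gives 8>3]
(B,Q): NE
(C,P): not NE [P1→B gives 7>4; P2→Q gives 7>0]
(C,Q): not NE [P1→B gives 9>5]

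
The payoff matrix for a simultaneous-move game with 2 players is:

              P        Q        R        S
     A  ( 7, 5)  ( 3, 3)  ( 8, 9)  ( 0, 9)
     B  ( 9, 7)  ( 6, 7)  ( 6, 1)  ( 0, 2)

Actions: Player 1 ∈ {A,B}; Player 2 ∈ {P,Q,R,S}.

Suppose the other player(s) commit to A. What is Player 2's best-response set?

argmax u_2 = {R,S}

u_2(P vs A) = 5
u_2(Q vs A) = 3
u_2(R vs A) = 9
u_2(S vs A) = 9
max payoff 9 at {R,S}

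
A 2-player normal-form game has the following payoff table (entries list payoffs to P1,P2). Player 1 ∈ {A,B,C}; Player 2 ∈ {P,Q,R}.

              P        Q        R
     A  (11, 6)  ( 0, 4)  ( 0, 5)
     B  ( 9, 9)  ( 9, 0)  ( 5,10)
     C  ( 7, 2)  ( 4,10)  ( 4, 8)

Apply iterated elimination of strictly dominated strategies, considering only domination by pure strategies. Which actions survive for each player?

P1 drop C (B beats it: P:9>7 Q:9>4 R:5>4)
P2 drop Q (P beats it: A:6>4 B:9>0)
P1→{A,B} P2→{P,R}

Survivors P1:{A,B} P2:{P,R}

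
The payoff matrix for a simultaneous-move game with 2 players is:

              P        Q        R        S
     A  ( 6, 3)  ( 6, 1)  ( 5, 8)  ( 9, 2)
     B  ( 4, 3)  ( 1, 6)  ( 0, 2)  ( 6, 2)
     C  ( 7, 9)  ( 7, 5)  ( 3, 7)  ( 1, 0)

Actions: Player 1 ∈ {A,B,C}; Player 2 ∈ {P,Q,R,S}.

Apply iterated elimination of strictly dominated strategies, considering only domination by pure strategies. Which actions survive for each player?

Survivors P1:{A,C} P2:{P,R}

P1 drop B (A beats it: P:6>4 Q:6>1 R:5>0 S:9>6)
P2 drop Q (P beats it: A:3>1 C:9>5)
P2 drop S (P beats it: A:3>2 C:9>0)
P1→{A,C} P2→{P,R}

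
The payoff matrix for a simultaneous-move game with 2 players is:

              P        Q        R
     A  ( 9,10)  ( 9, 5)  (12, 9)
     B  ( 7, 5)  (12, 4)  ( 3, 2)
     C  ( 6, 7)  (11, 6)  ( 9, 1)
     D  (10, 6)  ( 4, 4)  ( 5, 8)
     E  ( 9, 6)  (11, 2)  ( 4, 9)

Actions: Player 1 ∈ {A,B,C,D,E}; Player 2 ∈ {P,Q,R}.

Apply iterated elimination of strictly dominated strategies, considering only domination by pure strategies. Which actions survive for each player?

Survivors P1:{A,D} P2:{P,R}

P2 drop Q (P beats it: A:10>5 B:5>4 C:7>6 D:6>4 E:6>2)
P1 drop B (A beats it: P:9>7 R:12>3)
P1 drop C (A beats it: P:9>6 R:12>9)
P1 drop E (D beats it: P:10>9 R:5>4)
P1→{A,D} P2→{P,R}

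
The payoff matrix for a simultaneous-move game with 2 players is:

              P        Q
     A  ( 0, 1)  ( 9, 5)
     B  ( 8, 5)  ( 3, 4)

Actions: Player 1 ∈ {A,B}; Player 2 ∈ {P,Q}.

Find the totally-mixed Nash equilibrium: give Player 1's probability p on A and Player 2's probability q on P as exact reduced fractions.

P1 indiff ⇒ q·0+(1-q)·9 = q·8+(1-q)·3 ⇒ q(-8) = (1-q)(-6) ⇒ q = 3/7
P2 indiff ⇒ p·1+(1-p)·5 = p·5+(1-p)·4 ⇒ p(-4) = (1-p)(-1) ⇒ p = 1/5

P1 mixes 1/5 on A; P2 mixes 3/7 on P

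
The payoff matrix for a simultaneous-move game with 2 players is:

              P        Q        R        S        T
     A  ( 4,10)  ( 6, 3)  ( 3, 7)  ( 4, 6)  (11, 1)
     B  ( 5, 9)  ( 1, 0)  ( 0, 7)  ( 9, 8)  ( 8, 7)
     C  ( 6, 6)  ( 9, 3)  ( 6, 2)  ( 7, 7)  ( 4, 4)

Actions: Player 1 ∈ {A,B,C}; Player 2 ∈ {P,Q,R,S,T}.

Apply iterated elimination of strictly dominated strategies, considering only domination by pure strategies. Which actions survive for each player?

P2 drop Q (P beats it: A:10>3 B:9>0 C:6>3)
P2 drop R (P beats it: A:10>7 B:9>7 C:6>2)
P2 drop T (P beats it: A:10>1 B:9>7 C:6>4)
P1 drop A (B beats it: P:5>4 S:9>4)
P1→{B,C} P2→{P,S}

Remaining: P1:{B,C} P2:{P,S}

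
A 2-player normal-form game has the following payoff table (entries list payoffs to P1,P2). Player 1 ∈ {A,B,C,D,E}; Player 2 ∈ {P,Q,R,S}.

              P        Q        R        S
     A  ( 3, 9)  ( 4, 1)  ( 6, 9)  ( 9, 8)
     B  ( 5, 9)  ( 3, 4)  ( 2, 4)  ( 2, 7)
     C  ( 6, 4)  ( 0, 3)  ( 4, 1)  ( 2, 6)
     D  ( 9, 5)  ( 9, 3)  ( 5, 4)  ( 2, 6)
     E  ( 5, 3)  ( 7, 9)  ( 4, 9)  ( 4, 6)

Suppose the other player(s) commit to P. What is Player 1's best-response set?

u_1(A vs P) = 3
u_1(B vs P) = 5
u_1(C vs P) = 6
u_1(D vs P) = 9
u_1(E vs P) = 5
max payoff 9 at {D}

BR_1 = {D}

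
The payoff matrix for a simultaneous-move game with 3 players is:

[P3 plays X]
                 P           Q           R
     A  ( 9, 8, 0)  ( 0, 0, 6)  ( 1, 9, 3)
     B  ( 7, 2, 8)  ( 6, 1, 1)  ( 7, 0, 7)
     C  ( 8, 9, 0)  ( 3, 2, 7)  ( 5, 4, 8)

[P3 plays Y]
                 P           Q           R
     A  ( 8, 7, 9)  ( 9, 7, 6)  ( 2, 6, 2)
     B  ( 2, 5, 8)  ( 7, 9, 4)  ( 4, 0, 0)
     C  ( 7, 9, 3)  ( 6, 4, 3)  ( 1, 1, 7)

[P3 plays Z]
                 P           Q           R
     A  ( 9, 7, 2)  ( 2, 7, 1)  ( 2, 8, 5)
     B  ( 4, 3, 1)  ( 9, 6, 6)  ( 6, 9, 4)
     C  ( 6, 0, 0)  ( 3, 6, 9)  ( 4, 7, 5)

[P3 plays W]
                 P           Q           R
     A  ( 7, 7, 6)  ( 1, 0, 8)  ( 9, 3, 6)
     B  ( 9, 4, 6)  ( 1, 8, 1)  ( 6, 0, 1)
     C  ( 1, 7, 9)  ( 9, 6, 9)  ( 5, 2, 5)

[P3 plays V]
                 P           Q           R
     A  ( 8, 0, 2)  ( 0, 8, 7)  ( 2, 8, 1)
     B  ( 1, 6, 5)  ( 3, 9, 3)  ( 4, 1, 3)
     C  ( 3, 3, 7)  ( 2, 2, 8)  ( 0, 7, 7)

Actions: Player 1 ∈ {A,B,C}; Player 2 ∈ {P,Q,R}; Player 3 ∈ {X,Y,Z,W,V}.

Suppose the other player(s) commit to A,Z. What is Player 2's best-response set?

u_2(P vs A,Z) = 7
u_2(Q vs A,Z) = 7
u_2(R vs A,Z) = 8
max payoff 8 at {R}

P2 best: {R}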